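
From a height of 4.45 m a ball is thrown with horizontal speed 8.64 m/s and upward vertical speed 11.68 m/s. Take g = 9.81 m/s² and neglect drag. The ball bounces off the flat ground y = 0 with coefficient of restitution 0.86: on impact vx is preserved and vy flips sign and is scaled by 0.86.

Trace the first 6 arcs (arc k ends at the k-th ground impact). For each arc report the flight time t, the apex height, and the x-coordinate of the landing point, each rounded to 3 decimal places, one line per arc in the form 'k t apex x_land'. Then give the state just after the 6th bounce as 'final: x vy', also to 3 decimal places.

1 2.715 11.403 23.461
2 2.623 8.434 46.119
3 2.255 6.238 65.606
4 1.940 4.613 82.364
5 1.668 3.412 96.777
6 1.435 2.524 109.171
final: 109.171 6.051

Arc 1: start y=4.450, vy=11.680 → t=2.715, apex=11.403, x_land=23.461, impact vy=-14.958
  bounce: vy ← 0.86·14.958 = 12.864
Arc 2: start y=0.000, vy=12.864 → t=2.623, apex=8.434, x_land=46.119, impact vy=-12.864
  bounce: vy ← 0.86·12.864 = 11.063
Arc 3: start y=0.000, vy=11.063 → t=2.255, apex=6.238, x_land=65.606, impact vy=-11.063
  bounce: vy ← 0.86·11.063 = 9.514
Arc 4: start y=0.000, vy=9.514 → t=1.940, apex=4.613, x_land=82.364, impact vy=-9.514
  bounce: vy ← 0.86·9.514 = 8.182
Arc 5: start y=0.000, vy=8.182 → t=1.668, apex=3.412, x_land=96.777, impact vy=-8.182
  bounce: vy ← 0.86·8.182 = 7.036
Arc 6: start y=0.000, vy=7.036 → t=1.435, apex=2.524, x_land=109.171, impact vy=-7.036
  bounce: vy ← 0.86·7.036 = 6.051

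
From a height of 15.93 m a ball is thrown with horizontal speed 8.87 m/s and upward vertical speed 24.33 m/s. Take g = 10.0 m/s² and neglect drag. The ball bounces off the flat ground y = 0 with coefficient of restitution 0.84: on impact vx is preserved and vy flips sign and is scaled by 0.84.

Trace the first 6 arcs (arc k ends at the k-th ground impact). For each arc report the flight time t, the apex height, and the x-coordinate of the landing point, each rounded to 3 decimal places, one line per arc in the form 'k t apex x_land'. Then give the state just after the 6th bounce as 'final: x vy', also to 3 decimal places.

Arc 1: start y=15.930, vy=24.330 → t=5.451, apex=45.527, x_land=48.346, impact vy=-30.175
  bounce: vy ← 0.84·30.175 = 25.347
Arc 2: start y=0.000, vy=25.347 → t=5.069, apex=32.124, x_land=93.312, impact vy=-25.347
  bounce: vy ← 0.84·25.347 = 21.292
Arc 3: start y=0.000, vy=21.292 → t=4.258, apex=22.667, x_land=131.084, impact vy=-21.292
  bounce: vy ← 0.84·21.292 = 17.885
Arc 4: start y=0.000, vy=17.885 → t=3.577, apex=15.994, x_land=162.812, impact vy=-17.885
  bounce: vy ← 0.84·17.885 = 15.023
Arc 5: start y=0.000, vy=15.023 → t=3.005, apex=11.285, x_land=189.463, impact vy=-15.023
  bounce: vy ← 0.84·15.023 = 12.620
Arc 6: start y=0.000, vy=12.620 → t=2.524, apex=7.963, x_land=211.851, impact vy=-12.620
  bounce: vy ← 0.84·12.620 = 10.601

1 5.451 45.527 48.346
2 5.069 32.124 93.312
3 4.258 22.667 131.084
4 3.577 15.994 162.812
5 3.005 11.285 189.463
6 2.524 7.963 211.851
final: 211.851 10.601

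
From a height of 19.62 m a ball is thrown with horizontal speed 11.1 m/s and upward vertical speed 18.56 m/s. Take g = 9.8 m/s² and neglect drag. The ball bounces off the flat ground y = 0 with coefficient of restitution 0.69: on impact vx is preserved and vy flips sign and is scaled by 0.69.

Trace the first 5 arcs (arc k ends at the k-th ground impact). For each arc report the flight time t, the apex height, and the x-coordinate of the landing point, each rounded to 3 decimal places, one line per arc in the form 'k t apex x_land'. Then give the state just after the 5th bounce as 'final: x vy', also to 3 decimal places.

Arc 1: start y=19.620, vy=18.560 → t=4.649, apex=37.195, x_land=51.604, impact vy=-27.000
  bounce: vy ← 0.69·27.000 = 18.630
Arc 2: start y=0.000, vy=18.630 → t=3.802, apex=17.709, x_land=93.808, impact vy=-18.630
  bounce: vy ← 0.69·18.630 = 12.855
Arc 3: start y=0.000, vy=12.855 → t=2.623, apex=8.431, x_land=122.928, impact vy=-12.855
  bounce: vy ← 0.69·12.855 = 8.870
Arc 4: start y=0.000, vy=8.870 → t=1.810, apex=4.014, x_land=143.021, impact vy=-8.870
  bounce: vy ← 0.69·8.870 = 6.120
Arc 5: start y=0.000, vy=6.120 → t=1.249, apex=1.911, x_land=156.885, impact vy=-6.120
  bounce: vy ← 0.69·6.120 = 4.223

1 4.649 37.195 51.604
2 3.802 17.709 93.808
3 2.623 8.431 122.928
4 1.810 4.014 143.021
5 1.249 1.911 156.885
final: 156.885 4.223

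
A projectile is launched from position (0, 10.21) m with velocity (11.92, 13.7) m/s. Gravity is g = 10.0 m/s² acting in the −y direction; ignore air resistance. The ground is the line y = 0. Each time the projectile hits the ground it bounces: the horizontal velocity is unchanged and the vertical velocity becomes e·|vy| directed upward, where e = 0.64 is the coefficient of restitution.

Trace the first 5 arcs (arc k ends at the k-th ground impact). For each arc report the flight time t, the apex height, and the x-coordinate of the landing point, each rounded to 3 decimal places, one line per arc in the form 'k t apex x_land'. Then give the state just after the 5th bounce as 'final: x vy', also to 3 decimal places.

Arc 1: start y=10.210, vy=13.700 → t=3.350, apex=19.595, x_land=39.927, impact vy=-19.796
  bounce: vy ← 0.64·19.796 = 12.670
Arc 2: start y=0.000, vy=12.670 → t=2.534, apex=8.026, x_land=70.132, impact vy=-12.670
  bounce: vy ← 0.64·12.670 = 8.109
Arc 3: start y=0.000, vy=8.109 → t=1.622, apex=3.287, x_land=89.462, impact vy=-8.109
  bounce: vy ← 0.64·8.109 = 5.189
Arc 4: start y=0.000, vy=5.189 → t=1.038, apex=1.347, x_land=101.834, impact vy=-5.189
  bounce: vy ← 0.64·5.189 = 3.321
Arc 5: start y=0.000, vy=3.321 → t=0.664, apex=0.552, x_land=109.752, impact vy=-3.321
  bounce: vy ← 0.64·3.321 = 2.126

1 3.350 19.595 39.927
2 2.534 8.026 70.132
3 1.622 3.287 89.462
4 1.038 1.347 101.834
5 0.664 0.552 109.752
final: 109.752 2.126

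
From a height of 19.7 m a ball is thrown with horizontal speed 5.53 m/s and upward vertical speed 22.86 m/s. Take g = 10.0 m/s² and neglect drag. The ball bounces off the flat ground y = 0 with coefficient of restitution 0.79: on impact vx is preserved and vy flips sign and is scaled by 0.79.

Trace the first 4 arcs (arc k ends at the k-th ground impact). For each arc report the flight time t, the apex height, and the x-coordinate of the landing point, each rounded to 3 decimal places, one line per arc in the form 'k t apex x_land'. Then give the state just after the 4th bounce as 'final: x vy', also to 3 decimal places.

1 5.314 45.829 29.384
2 4.783 28.602 55.836
3 3.779 17.850 76.734
4 2.985 11.140 93.243
final: 93.243 11.792

Arc 1: start y=19.700, vy=22.860 → t=5.314, apex=45.829, x_land=29.384, impact vy=-30.275
  bounce: vy ← 0.79·30.275 = 23.917
Arc 2: start y=0.000, vy=23.917 → t=4.783, apex=28.602, x_land=55.836, impact vy=-23.917
  bounce: vy ← 0.79·23.917 = 18.895
Arc 3: start y=0.000, vy=18.895 → t=3.779, apex=17.850, x_land=76.734, impact vy=-18.895
  bounce: vy ← 0.79·18.895 = 14.927
Arc 4: start y=0.000, vy=14.927 → t=2.985, apex=11.140, x_land=93.243, impact vy=-14.927
  bounce: vy ← 0.79·14.927 = 11.792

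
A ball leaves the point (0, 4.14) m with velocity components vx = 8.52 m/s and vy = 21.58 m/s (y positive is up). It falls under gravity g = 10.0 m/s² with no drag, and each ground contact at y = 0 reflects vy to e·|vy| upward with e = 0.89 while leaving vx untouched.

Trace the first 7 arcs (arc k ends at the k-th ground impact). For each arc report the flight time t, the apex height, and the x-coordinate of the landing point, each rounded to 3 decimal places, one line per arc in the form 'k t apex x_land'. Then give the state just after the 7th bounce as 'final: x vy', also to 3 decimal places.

Arc 1: start y=4.140, vy=21.580 → t=4.500, apex=27.425, x_land=38.340, impact vy=-23.420
  bounce: vy ← 0.89·23.420 = 20.844
Arc 2: start y=0.000, vy=20.844 → t=4.169, apex=21.723, x_land=73.858, impact vy=-20.844
  bounce: vy ← 0.89·20.844 = 18.551
Arc 3: start y=0.000, vy=18.551 → t=3.710, apex=17.207, x_land=105.469, impact vy=-18.551
  bounce: vy ← 0.89·18.551 = 16.510
Arc 4: start y=0.000, vy=16.510 → t=3.302, apex=13.630, x_land=133.602, impact vy=-16.510
  bounce: vy ← 0.89·16.510 = 14.694
Arc 5: start y=0.000, vy=14.694 → t=2.939, apex=10.796, x_land=158.641, impact vy=-14.694
  bounce: vy ← 0.89·14.694 = 13.078
Arc 6: start y=0.000, vy=13.078 → t=2.616, apex=8.552, x_land=180.926, impact vy=-13.078
  bounce: vy ← 0.89·13.078 = 11.639
Arc 7: start y=0.000, vy=11.639 → t=2.328, apex=6.774, x_land=200.759, impact vy=-11.639
  bounce: vy ← 0.89·11.639 = 10.359

1 4.500 27.425 38.340
2 4.169 21.723 73.858
3 3.710 17.207 105.469
4 3.302 13.630 133.602
5 2.939 10.796 158.641
6 2.616 8.552 180.926
7 2.328 6.774 200.759
final: 200.759 10.359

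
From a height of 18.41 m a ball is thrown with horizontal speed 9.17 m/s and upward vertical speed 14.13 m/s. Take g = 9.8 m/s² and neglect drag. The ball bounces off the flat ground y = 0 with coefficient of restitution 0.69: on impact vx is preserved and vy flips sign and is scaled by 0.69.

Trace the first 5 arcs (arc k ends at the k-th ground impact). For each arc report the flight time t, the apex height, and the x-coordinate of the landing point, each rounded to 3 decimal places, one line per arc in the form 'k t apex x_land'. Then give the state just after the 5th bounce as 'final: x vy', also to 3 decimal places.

1 3.858 28.597 35.374
2 3.334 13.615 65.945
3 2.300 6.482 87.039
4 1.587 3.086 101.594
5 1.095 1.469 111.637
final: 111.637 3.703

Arc 1: start y=18.410, vy=14.130 → t=3.858, apex=28.597, x_land=35.374, impact vy=-23.675
  bounce: vy ← 0.69·23.675 = 16.336
Arc 2: start y=0.000, vy=16.336 → t=3.334, apex=13.615, x_land=65.945, impact vy=-16.336
  bounce: vy ← 0.69·16.336 = 11.272
Arc 3: start y=0.000, vy=11.272 → t=2.300, apex=6.482, x_land=87.039, impact vy=-11.272
  bounce: vy ← 0.69·11.272 = 7.777
Arc 4: start y=0.000, vy=7.777 → t=1.587, apex=3.086, x_land=101.594, impact vy=-7.777
  bounce: vy ← 0.69·7.777 = 5.366
Arc 5: start y=0.000, vy=5.366 → t=1.095, apex=1.469, x_land=111.637, impact vy=-5.366
  bounce: vy ← 0.69·5.366 = 3.703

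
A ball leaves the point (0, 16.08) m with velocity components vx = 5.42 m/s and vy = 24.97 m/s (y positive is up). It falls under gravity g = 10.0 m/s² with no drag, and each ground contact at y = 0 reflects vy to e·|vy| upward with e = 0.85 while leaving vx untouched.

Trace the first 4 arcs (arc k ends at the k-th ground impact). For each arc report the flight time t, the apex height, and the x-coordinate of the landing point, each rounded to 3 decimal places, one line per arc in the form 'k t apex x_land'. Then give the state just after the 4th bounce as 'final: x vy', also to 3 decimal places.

1 5.571 47.255 30.196
2 5.226 34.142 58.522
3 4.442 24.667 82.600
4 3.776 17.822 103.065
final: 103.065 16.048

Arc 1: start y=16.080, vy=24.970 → t=5.571, apex=47.255, x_land=30.196, impact vy=-30.742
  bounce: vy ← 0.85·30.742 = 26.131
Arc 2: start y=0.000, vy=26.131 → t=5.226, apex=34.142, x_land=58.522, impact vy=-26.131
  bounce: vy ← 0.85·26.131 = 22.211
Arc 3: start y=0.000, vy=22.211 → t=4.442, apex=24.667, x_land=82.600, impact vy=-22.211
  bounce: vy ← 0.85·22.211 = 18.880
Arc 4: start y=0.000, vy=18.880 → t=3.776, apex=17.822, x_land=103.065, impact vy=-18.880
  bounce: vy ← 0.85·18.880 = 16.048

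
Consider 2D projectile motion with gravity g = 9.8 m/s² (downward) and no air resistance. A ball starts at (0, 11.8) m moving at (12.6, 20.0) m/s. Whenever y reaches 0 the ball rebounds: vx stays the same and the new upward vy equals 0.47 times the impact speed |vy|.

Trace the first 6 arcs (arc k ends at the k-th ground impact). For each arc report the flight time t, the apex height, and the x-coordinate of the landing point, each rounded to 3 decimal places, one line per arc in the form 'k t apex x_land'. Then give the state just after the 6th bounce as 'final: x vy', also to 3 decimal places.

1 4.605 32.208 58.018
2 2.410 7.115 88.384
3 1.133 1.572 102.656
4 0.532 0.347 109.364
5 0.250 0.077 112.516
6 0.118 0.017 113.998
final: 113.998 0.271

Arc 1: start y=11.800, vy=20.000 → t=4.605, apex=32.208, x_land=58.018, impact vy=-25.125
  bounce: vy ← 0.47·25.125 = 11.809
Arc 2: start y=0.000, vy=11.809 → t=2.410, apex=7.115, x_land=88.384, impact vy=-11.809
  bounce: vy ← 0.47·11.809 = 5.550
Arc 3: start y=0.000, vy=5.550 → t=1.133, apex=1.572, x_land=102.656, impact vy=-5.550
  bounce: vy ← 0.47·5.550 = 2.609
Arc 4: start y=0.000, vy=2.609 → t=0.532, apex=0.347, x_land=109.364, impact vy=-2.609
  bounce: vy ← 0.47·2.609 = 1.226
Arc 5: start y=0.000, vy=1.226 → t=0.250, apex=0.077, x_land=112.516, impact vy=-1.226
  bounce: vy ← 0.47·1.226 = 0.576
Arc 6: start y=0.000, vy=0.576 → t=0.118, apex=0.017, x_land=113.998, impact vy=-0.576
  bounce: vy ← 0.47·0.576 = 0.271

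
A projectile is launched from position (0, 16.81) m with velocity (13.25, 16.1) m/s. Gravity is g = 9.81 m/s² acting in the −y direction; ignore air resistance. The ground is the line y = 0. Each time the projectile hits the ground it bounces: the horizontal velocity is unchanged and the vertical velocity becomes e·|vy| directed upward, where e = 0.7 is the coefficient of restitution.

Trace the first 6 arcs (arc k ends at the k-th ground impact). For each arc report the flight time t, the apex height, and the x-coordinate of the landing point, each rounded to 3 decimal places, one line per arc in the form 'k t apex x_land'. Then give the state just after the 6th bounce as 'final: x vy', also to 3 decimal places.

1 4.115 30.022 54.526
2 3.464 14.711 100.418
3 2.425 7.208 132.543
4 1.697 3.532 155.030
5 1.188 1.731 170.771
6 0.832 0.848 181.790
final: 181.790 2.855

Arc 1: start y=16.810, vy=16.100 → t=4.115, apex=30.022, x_land=54.526, impact vy=-24.270
  bounce: vy ← 0.7·24.270 = 16.989
Arc 2: start y=0.000, vy=16.989 → t=3.464, apex=14.711, x_land=100.418, impact vy=-16.989
  bounce: vy ← 0.7·16.989 = 11.892
Arc 3: start y=0.000, vy=11.892 → t=2.425, apex=7.208, x_land=132.543, impact vy=-11.892
  bounce: vy ← 0.7·11.892 = 8.325
Arc 4: start y=0.000, vy=8.325 → t=1.697, apex=3.532, x_land=155.030, impact vy=-8.325
  bounce: vy ← 0.7·8.325 = 5.827
Arc 5: start y=0.000, vy=5.827 → t=1.188, apex=1.731, x_land=170.771, impact vy=-5.827
  bounce: vy ← 0.7·5.827 = 4.079
Arc 6: start y=0.000, vy=4.079 → t=0.832, apex=0.848, x_land=181.790, impact vy=-4.079
  bounce: vy ← 0.7·4.079 = 2.855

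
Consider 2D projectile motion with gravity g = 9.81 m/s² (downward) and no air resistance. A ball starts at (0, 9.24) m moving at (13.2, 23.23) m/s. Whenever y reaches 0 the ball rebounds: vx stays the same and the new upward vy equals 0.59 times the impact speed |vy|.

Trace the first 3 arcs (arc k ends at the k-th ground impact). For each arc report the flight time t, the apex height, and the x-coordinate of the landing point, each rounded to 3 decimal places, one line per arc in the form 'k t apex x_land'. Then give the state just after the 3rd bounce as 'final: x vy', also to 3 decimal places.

1 5.105 36.744 67.386
2 3.230 12.791 110.017
3 1.906 4.452 135.170
final: 135.170 5.514

Arc 1: start y=9.240, vy=23.230 → t=5.105, apex=36.744, x_land=67.386, impact vy=-26.850
  bounce: vy ← 0.59·26.850 = 15.841
Arc 2: start y=0.000, vy=15.841 → t=3.230, apex=12.791, x_land=110.017, impact vy=-15.841
  bounce: vy ← 0.59·15.841 = 9.346
Arc 3: start y=0.000, vy=9.346 → t=1.906, apex=4.452, x_land=135.170, impact vy=-9.346
  bounce: vy ← 0.59·9.346 = 5.514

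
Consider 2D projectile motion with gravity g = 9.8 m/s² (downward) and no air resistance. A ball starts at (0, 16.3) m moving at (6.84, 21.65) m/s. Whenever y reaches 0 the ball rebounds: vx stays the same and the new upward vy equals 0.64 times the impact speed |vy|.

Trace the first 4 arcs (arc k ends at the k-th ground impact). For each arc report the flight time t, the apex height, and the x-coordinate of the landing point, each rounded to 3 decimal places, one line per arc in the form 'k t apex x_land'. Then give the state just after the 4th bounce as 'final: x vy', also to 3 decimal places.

Arc 1: start y=16.300, vy=21.650 → t=5.074, apex=40.214, x_land=34.706, impact vy=-28.075
  bounce: vy ← 0.64·28.075 = 17.968
Arc 2: start y=0.000, vy=17.968 → t=3.667, apex=16.472, x_land=59.788, impact vy=-17.968
  bounce: vy ← 0.64·17.968 = 11.499
Arc 3: start y=0.000, vy=11.499 → t=2.347, apex=6.747, x_land=75.840, impact vy=-11.499
  bounce: vy ← 0.64·11.499 = 7.360
Arc 4: start y=0.000, vy=7.360 → t=1.502, apex=2.764, x_land=86.114, impact vy=-7.360
  bounce: vy ← 0.64·7.360 = 4.710

1 5.074 40.214 34.706
2 3.667 16.472 59.788
3 2.347 6.747 75.840
4 1.502 2.764 86.114
final: 86.114 4.710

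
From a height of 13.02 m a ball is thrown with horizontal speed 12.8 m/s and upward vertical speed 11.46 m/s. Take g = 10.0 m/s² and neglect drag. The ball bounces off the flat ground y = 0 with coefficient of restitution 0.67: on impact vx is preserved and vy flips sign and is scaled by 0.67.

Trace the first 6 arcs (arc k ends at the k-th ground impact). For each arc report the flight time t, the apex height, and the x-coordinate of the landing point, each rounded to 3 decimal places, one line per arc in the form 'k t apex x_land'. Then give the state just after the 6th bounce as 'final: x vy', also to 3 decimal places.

Arc 1: start y=13.020, vy=11.460 → t=3.125, apex=19.587, x_land=40.003, impact vy=-19.792
  bounce: vy ← 0.67·19.792 = 13.261
Arc 2: start y=0.000, vy=13.261 → t=2.652, apex=8.792, x_land=73.950, impact vy=-13.261
  bounce: vy ← 0.67·13.261 = 8.885
Arc 3: start y=0.000, vy=8.885 → t=1.777, apex=3.947, x_land=96.695, impact vy=-8.885
  bounce: vy ← 0.67·8.885 = 5.953
Arc 4: start y=0.000, vy=5.953 → t=1.191, apex=1.772, x_land=111.934, impact vy=-5.953
  bounce: vy ← 0.67·5.953 = 3.988
Arc 5: start y=0.000, vy=3.988 → t=0.798, apex=0.795, x_land=122.145, impact vy=-3.988
  bounce: vy ← 0.67·3.988 = 2.672
Arc 6: start y=0.000, vy=2.672 → t=0.534, apex=0.357, x_land=128.985, impact vy=-2.672
  bounce: vy ← 0.67·2.672 = 1.790

1 3.125 19.587 40.003
2 2.652 8.792 73.950
3 1.777 3.947 96.695
4 1.191 1.772 111.934
5 0.798 0.795 122.145
6 0.534 0.357 128.985
final: 128.985 1.790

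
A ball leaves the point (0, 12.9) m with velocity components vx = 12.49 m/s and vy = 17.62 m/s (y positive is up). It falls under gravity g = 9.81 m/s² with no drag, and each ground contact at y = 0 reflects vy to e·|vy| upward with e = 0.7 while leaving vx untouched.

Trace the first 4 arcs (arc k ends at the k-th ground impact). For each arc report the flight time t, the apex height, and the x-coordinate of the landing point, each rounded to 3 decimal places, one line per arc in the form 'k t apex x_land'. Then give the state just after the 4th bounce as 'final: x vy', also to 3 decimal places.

1 4.216 28.724 52.658
2 3.388 14.075 94.973
3 2.372 6.897 124.594
4 1.660 3.379 145.328
final: 145.328 5.700

Arc 1: start y=12.900, vy=17.620 → t=4.216, apex=28.724, x_land=52.658, impact vy=-23.739
  bounce: vy ← 0.7·23.739 = 16.618
Arc 2: start y=0.000, vy=16.618 → t=3.388, apex=14.075, x_land=94.973, impact vy=-16.618
  bounce: vy ← 0.7·16.618 = 11.632
Arc 3: start y=0.000, vy=11.632 → t=2.372, apex=6.897, x_land=124.594, impact vy=-11.632
  bounce: vy ← 0.7·11.632 = 8.143
Arc 4: start y=0.000, vy=8.143 → t=1.660, apex=3.379, x_land=145.328, impact vy=-8.143
  bounce: vy ← 0.7·8.143 = 5.700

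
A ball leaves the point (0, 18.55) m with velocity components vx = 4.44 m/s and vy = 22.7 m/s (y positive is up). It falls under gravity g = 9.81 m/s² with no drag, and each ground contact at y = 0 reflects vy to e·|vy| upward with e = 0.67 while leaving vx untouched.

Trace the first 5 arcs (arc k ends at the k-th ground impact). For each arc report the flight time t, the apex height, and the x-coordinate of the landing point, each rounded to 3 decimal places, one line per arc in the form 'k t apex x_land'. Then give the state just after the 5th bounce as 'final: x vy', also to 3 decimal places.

1 5.337 44.814 23.694
2 4.050 20.117 41.678
3 2.714 9.030 53.727
4 1.818 4.054 61.800
5 1.218 1.820 67.208
final: 67.208 4.003

Arc 1: start y=18.550, vy=22.700 → t=5.337, apex=44.814, x_land=23.694, impact vy=-29.652
  bounce: vy ← 0.67·29.652 = 19.867
Arc 2: start y=0.000, vy=19.867 → t=4.050, apex=20.117, x_land=41.678, impact vy=-19.867
  bounce: vy ← 0.67·19.867 = 13.311
Arc 3: start y=0.000, vy=13.311 → t=2.714, apex=9.030, x_land=53.727, impact vy=-13.311
  bounce: vy ← 0.67·13.311 = 8.918
Arc 4: start y=0.000, vy=8.918 → t=1.818, apex=4.054, x_land=61.800, impact vy=-8.918
  bounce: vy ← 0.67·8.918 = 5.975
Arc 5: start y=0.000, vy=5.975 → t=1.218, apex=1.820, x_land=67.208, impact vy=-5.975
  bounce: vy ← 0.67·5.975 = 4.003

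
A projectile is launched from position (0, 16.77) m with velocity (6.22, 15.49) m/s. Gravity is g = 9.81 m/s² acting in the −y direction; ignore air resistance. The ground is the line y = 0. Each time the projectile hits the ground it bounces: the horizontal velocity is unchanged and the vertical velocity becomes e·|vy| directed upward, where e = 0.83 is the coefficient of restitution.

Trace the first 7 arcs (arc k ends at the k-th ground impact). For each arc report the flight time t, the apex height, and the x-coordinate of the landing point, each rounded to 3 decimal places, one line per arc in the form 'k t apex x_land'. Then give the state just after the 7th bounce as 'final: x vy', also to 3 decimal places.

1 4.011 28.999 24.945
2 4.036 19.978 50.051
3 3.350 13.763 70.889
4 2.781 9.481 88.184
5 2.308 6.532 102.539
6 1.916 4.500 114.454
7 1.590 3.100 124.343
final: 124.343 6.473

Arc 1: start y=16.770, vy=15.490 → t=4.011, apex=28.999, x_land=24.945, impact vy=-23.853
  bounce: vy ← 0.83·23.853 = 19.798
Arc 2: start y=0.000, vy=19.798 → t=4.036, apex=19.978, x_land=50.051, impact vy=-19.798
  bounce: vy ← 0.83·19.798 = 16.432
Arc 3: start y=0.000, vy=16.432 → t=3.350, apex=13.763, x_land=70.889, impact vy=-16.432
  bounce: vy ← 0.83·16.432 = 13.639
Arc 4: start y=0.000, vy=13.639 → t=2.781, apex=9.481, x_land=88.184, impact vy=-13.639
  bounce: vy ← 0.83·13.639 = 11.320
Arc 5: start y=0.000, vy=11.320 → t=2.308, apex=6.532, x_land=102.539, impact vy=-11.320
  bounce: vy ← 0.83·11.320 = 9.396
Arc 6: start y=0.000, vy=9.396 → t=1.916, apex=4.500, x_land=114.454, impact vy=-9.396
  bounce: vy ← 0.83·9.396 = 7.799
Arc 7: start y=0.000, vy=7.799 → t=1.590, apex=3.100, x_land=124.343, impact vy=-7.799
  bounce: vy ← 0.83·7.799 = 6.473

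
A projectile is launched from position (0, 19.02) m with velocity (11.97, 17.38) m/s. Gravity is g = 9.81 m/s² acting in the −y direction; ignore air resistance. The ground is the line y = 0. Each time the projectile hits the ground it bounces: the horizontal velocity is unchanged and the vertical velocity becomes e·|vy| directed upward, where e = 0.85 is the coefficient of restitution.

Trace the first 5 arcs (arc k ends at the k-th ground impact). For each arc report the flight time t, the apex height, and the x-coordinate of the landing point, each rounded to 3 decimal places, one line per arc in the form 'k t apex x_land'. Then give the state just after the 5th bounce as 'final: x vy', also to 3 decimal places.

Arc 1: start y=19.020, vy=17.380 → t=4.421, apex=34.416, x_land=52.914, impact vy=-25.985
  bounce: vy ← 0.85·25.985 = 22.088
Arc 2: start y=0.000, vy=22.088 → t=4.503, apex=24.865, x_land=106.815, impact vy=-22.088
  bounce: vy ← 0.85·22.088 = 18.774
Arc 3: start y=0.000, vy=18.774 → t=3.828, apex=17.965, x_land=152.632, impact vy=-18.774
  bounce: vy ← 0.85·18.774 = 15.958
Arc 4: start y=0.000, vy=15.958 → t=3.253, apex=12.980, x_land=191.576, impact vy=-15.958
  bounce: vy ← 0.85·15.958 = 13.564
Arc 5: start y=0.000, vy=13.564 → t=2.765, apex=9.378, x_land=224.678, impact vy=-13.564
  bounce: vy ← 0.85·13.564 = 11.530

1 4.421 34.416 52.914
2 4.503 24.865 106.815
3 3.828 17.965 152.632
4 3.253 12.980 191.576
5 2.765 9.378 224.678
final: 224.678 11.530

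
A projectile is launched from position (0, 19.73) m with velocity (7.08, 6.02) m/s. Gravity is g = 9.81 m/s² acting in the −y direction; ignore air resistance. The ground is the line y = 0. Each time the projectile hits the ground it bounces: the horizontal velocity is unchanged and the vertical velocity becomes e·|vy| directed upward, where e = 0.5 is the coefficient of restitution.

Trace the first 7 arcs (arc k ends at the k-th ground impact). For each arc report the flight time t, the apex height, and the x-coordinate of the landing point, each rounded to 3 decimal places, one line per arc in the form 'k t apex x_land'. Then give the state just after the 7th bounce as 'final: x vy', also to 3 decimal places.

Arc 1: start y=19.730, vy=6.020 → t=2.711, apex=21.577, x_land=19.194, impact vy=-20.575
  bounce: vy ← 0.5·20.575 = 10.288
Arc 2: start y=0.000, vy=10.288 → t=2.097, apex=5.394, x_land=34.044, impact vy=-10.288
  bounce: vy ← 0.5·10.288 = 5.144
Arc 3: start y=0.000, vy=5.144 → t=1.049, apex=1.349, x_land=41.468, impact vy=-5.144
  bounce: vy ← 0.5·5.144 = 2.572
Arc 4: start y=0.000, vy=2.572 → t=0.524, apex=0.337, x_land=45.181, impact vy=-2.572
  bounce: vy ← 0.5·2.572 = 1.286
Arc 5: start y=0.000, vy=1.286 → t=0.262, apex=0.084, x_land=47.037, impact vy=-1.286
  bounce: vy ← 0.5·1.286 = 0.643
Arc 6: start y=0.000, vy=0.643 → t=0.131, apex=0.021, x_land=47.965, impact vy=-0.643
  bounce: vy ← 0.5·0.643 = 0.321
Arc 7: start y=0.000, vy=0.321 → t=0.066, apex=0.005, x_land=48.429, impact vy=-0.321
  bounce: vy ← 0.5·0.321 = 0.161

1 2.711 21.577 19.194
2 2.097 5.394 34.044
3 1.049 1.349 41.468
4 0.524 0.337 45.181
5 0.262 0.084 47.037
6 0.131 0.021 47.965
7 0.066 0.005 48.429
final: 48.429 0.161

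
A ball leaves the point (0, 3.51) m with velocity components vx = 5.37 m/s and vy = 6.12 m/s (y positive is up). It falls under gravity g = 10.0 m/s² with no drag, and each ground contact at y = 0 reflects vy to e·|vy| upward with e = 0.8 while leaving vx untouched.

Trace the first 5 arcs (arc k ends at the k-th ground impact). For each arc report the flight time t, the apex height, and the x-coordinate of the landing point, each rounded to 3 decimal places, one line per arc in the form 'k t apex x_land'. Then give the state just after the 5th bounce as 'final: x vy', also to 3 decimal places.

Arc 1: start y=3.510, vy=6.120 → t=1.650, apex=5.383, x_land=8.858, impact vy=-10.376
  bounce: vy ← 0.8·10.376 = 8.301
Arc 2: start y=0.000, vy=8.301 → t=1.660, apex=3.445, x_land=17.773, impact vy=-8.301
  bounce: vy ← 0.8·8.301 = 6.640
Arc 3: start y=0.000, vy=6.640 → t=1.328, apex=2.205, x_land=24.905, impact vy=-6.640
  bounce: vy ← 0.8·6.640 = 5.312
Arc 4: start y=0.000, vy=5.312 → t=1.062, apex=1.411, x_land=30.610, impact vy=-5.312
  bounce: vy ← 0.8·5.312 = 4.250
Arc 5: start y=0.000, vy=4.250 → t=0.850, apex=0.903, x_land=35.175, impact vy=-4.250
  bounce: vy ← 0.8·4.250 = 3.400

1 1.650 5.383 8.858
2 1.660 3.445 17.773
3 1.328 2.205 24.905
4 1.062 1.411 30.610
5 0.850 0.903 35.175
final: 35.175 3.400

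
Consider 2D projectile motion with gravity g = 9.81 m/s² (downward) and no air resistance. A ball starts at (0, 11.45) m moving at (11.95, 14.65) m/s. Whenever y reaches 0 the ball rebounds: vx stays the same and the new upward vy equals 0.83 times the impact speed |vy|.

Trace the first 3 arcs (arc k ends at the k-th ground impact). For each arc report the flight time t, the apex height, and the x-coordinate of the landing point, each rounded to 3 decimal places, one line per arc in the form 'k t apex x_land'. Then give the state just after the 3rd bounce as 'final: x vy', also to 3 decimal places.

1 3.630 22.389 43.377
2 3.547 15.424 85.758
3 2.944 10.625 120.934
final: 120.934 11.984

Arc 1: start y=11.450, vy=14.650 → t=3.630, apex=22.389, x_land=43.377, impact vy=-20.959
  bounce: vy ← 0.83·20.959 = 17.396
Arc 2: start y=0.000, vy=17.396 → t=3.547, apex=15.424, x_land=85.758, impact vy=-17.396
  bounce: vy ← 0.83·17.396 = 14.439
Arc 3: start y=0.000, vy=14.439 → t=2.944, apex=10.625, x_land=120.934, impact vy=-14.439
  bounce: vy ← 0.83·14.439 = 11.984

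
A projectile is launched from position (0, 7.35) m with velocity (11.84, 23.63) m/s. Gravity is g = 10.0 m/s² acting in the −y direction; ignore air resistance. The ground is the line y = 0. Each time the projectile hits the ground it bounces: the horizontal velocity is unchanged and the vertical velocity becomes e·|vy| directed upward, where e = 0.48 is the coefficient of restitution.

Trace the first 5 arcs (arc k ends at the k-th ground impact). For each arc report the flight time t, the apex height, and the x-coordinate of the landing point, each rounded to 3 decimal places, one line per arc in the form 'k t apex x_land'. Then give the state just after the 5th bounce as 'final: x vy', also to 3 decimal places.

1 5.019 35.269 59.424
2 2.550 8.126 89.612
3 1.224 1.872 104.102
4 0.587 0.431 111.057
5 0.282 0.099 114.396
final: 114.396 0.677

Arc 1: start y=7.350, vy=23.630 → t=5.019, apex=35.269, x_land=59.424, impact vy=-26.559
  bounce: vy ← 0.48·26.559 = 12.748
Arc 2: start y=0.000, vy=12.748 → t=2.550, apex=8.126, x_land=89.612, impact vy=-12.748
  bounce: vy ← 0.48·12.748 = 6.119
Arc 3: start y=0.000, vy=6.119 → t=1.224, apex=1.872, x_land=104.102, impact vy=-6.119
  bounce: vy ← 0.48·6.119 = 2.937
Arc 4: start y=0.000, vy=2.937 → t=0.587, apex=0.431, x_land=111.057, impact vy=-2.937
  bounce: vy ← 0.48·2.937 = 1.410
Arc 5: start y=0.000, vy=1.410 → t=0.282, apex=0.099, x_land=114.396, impact vy=-1.410
  bounce: vy ← 0.48·1.410 = 0.677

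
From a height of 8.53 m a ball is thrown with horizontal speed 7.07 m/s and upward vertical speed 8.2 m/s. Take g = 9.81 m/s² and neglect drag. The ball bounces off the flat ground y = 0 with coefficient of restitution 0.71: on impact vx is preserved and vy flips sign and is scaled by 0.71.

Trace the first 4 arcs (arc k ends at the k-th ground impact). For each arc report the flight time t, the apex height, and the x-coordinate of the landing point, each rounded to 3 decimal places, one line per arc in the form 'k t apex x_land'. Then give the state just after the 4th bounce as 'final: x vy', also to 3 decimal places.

1 2.397 11.957 16.948
2 2.217 6.028 32.623
3 1.574 3.039 43.752
4 1.118 1.532 51.654
final: 51.654 3.892

Arc 1: start y=8.530, vy=8.200 → t=2.397, apex=11.957, x_land=16.948, impact vy=-15.317
  bounce: vy ← 0.71·15.317 = 10.875
Arc 2: start y=0.000, vy=10.875 → t=2.217, apex=6.028, x_land=32.623, impact vy=-10.875
  bounce: vy ← 0.71·10.875 = 7.721
Arc 3: start y=0.000, vy=7.721 → t=1.574, apex=3.039, x_land=43.752, impact vy=-7.721
  bounce: vy ← 0.71·7.721 = 5.482
Arc 4: start y=0.000, vy=5.482 → t=1.118, apex=1.532, x_land=51.654, impact vy=-5.482
  bounce: vy ← 0.71·5.482 = 3.892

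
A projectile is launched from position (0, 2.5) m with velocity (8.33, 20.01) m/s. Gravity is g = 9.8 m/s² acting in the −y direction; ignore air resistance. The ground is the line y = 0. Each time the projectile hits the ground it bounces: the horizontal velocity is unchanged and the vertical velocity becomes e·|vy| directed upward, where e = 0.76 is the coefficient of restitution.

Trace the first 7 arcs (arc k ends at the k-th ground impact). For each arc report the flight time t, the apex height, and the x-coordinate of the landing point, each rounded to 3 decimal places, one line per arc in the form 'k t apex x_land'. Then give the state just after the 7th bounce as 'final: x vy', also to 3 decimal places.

1 4.205 22.929 35.028
2 3.288 13.244 62.417
3 2.499 7.649 83.233
4 1.899 4.418 99.053
5 1.443 2.552 111.076
6 1.097 1.474 120.213
7 0.834 0.851 127.158
final: 127.158 3.105

Arc 1: start y=2.500, vy=20.010 → t=4.205, apex=22.929, x_land=35.028, impact vy=-21.199
  bounce: vy ← 0.76·21.199 = 16.111
Arc 2: start y=0.000, vy=16.111 → t=3.288, apex=13.244, x_land=62.417, impact vy=-16.111
  bounce: vy ← 0.76·16.111 = 12.245
Arc 3: start y=0.000, vy=12.245 → t=2.499, apex=7.649, x_land=83.233, impact vy=-12.245
  bounce: vy ← 0.76·12.245 = 9.306
Arc 4: start y=0.000, vy=9.306 → t=1.899, apex=4.418, x_land=99.053, impact vy=-9.306
  bounce: vy ← 0.76·9.306 = 7.072
Arc 5: start y=0.000, vy=7.072 → t=1.443, apex=2.552, x_land=111.076, impact vy=-7.072
  bounce: vy ← 0.76·7.072 = 5.375
Arc 6: start y=0.000, vy=5.375 → t=1.097, apex=1.474, x_land=120.213, impact vy=-5.375
  bounce: vy ← 0.76·5.375 = 4.085
Arc 7: start y=0.000, vy=4.085 → t=0.834, apex=0.851, x_land=127.158, impact vy=-4.085
  bounce: vy ← 0.76·4.085 = 3.105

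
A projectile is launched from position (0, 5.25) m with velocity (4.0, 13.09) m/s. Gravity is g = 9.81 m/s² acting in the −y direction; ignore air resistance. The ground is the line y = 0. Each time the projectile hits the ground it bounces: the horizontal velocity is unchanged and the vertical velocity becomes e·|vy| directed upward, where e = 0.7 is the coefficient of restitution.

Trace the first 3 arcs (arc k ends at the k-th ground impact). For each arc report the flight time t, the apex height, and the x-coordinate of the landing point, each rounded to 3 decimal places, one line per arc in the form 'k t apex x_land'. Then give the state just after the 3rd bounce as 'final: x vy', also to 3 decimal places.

1 3.023 13.983 12.091
2 2.364 6.852 21.546
3 1.655 3.357 28.165
final: 28.165 5.681

Arc 1: start y=5.250, vy=13.090 → t=3.023, apex=13.983, x_land=12.091, impact vy=-16.564
  bounce: vy ← 0.7·16.564 = 11.595
Arc 2: start y=0.000, vy=11.595 → t=2.364, apex=6.852, x_land=21.546, impact vy=-11.595
  bounce: vy ← 0.7·11.595 = 8.116
Arc 3: start y=0.000, vy=8.116 → t=1.655, apex=3.357, x_land=28.165, impact vy=-8.116
  bounce: vy ← 0.7·8.116 = 5.681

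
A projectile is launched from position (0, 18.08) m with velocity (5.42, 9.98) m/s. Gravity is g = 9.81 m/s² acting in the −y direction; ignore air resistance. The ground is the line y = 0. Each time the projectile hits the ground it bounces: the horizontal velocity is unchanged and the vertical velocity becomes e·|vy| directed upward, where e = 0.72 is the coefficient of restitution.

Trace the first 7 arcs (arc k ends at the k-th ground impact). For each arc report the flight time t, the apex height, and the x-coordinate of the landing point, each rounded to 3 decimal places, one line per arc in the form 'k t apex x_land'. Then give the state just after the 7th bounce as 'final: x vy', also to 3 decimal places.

1 3.190 23.156 17.290
2 3.129 12.004 34.249
3 2.253 6.223 46.458
4 1.622 3.226 55.250
5 1.168 1.672 61.579
6 0.841 0.867 66.136
7 0.605 0.449 69.418
final: 69.418 2.138

Arc 1: start y=18.080, vy=9.980 → t=3.190, apex=23.156, x_land=17.290, impact vy=-21.315
  bounce: vy ← 0.72·21.315 = 15.347
Arc 2: start y=0.000, vy=15.347 → t=3.129, apex=12.004, x_land=34.249, impact vy=-15.347
  bounce: vy ← 0.72·15.347 = 11.050
Arc 3: start y=0.000, vy=11.050 → t=2.253, apex=6.223, x_land=46.458, impact vy=-11.050
  bounce: vy ← 0.72·11.050 = 7.956
Arc 4: start y=0.000, vy=7.956 → t=1.622, apex=3.226, x_land=55.250, impact vy=-7.956
  bounce: vy ← 0.72·7.956 = 5.728
Arc 5: start y=0.000, vy=5.728 → t=1.168, apex=1.672, x_land=61.579, impact vy=-5.728
  bounce: vy ← 0.72·5.728 = 4.124
Arc 6: start y=0.000, vy=4.124 → t=0.841, apex=0.867, x_land=66.136, impact vy=-4.124
  bounce: vy ← 0.72·4.124 = 2.969
Arc 7: start y=0.000, vy=2.969 → t=0.605, apex=0.449, x_land=69.418, impact vy=-2.969
  bounce: vy ← 0.72·2.969 = 2.138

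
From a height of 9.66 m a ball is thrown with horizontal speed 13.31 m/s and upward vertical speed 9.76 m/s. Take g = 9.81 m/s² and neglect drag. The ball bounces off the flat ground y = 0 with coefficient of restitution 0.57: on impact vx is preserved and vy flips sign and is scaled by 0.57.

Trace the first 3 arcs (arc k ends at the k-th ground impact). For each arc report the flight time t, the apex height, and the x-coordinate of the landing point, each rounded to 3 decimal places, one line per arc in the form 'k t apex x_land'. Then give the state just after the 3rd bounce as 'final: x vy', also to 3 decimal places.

1 2.715 14.515 36.139
2 1.961 4.716 62.241
3 1.118 1.532 77.119
final: 77.119 3.125

Arc 1: start y=9.660, vy=9.760 → t=2.715, apex=14.515, x_land=36.139, impact vy=-16.876
  bounce: vy ← 0.57·16.876 = 9.619
Arc 2: start y=0.000, vy=9.619 → t=1.961, apex=4.716, x_land=62.241, impact vy=-9.619
  bounce: vy ← 0.57·9.619 = 5.483
Arc 3: start y=0.000, vy=5.483 → t=1.118, apex=1.532, x_land=77.119, impact vy=-5.483
  bounce: vy ← 0.57·5.483 = 3.125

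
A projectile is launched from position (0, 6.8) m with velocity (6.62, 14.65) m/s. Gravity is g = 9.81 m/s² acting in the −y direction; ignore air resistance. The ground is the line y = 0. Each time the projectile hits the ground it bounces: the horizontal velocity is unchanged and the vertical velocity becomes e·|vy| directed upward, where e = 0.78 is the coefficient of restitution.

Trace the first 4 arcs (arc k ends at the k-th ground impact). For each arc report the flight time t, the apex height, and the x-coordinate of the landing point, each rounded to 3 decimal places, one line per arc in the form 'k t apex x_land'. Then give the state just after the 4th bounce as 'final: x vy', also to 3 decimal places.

1 3.395 17.739 22.475
2 2.967 10.792 42.115
3 2.314 6.566 57.434
4 1.805 3.995 69.382
final: 69.382 6.905

Arc 1: start y=6.800, vy=14.650 → t=3.395, apex=17.739, x_land=22.475, impact vy=-18.656
  bounce: vy ← 0.78·18.656 = 14.552
Arc 2: start y=0.000, vy=14.552 → t=2.967, apex=10.792, x_land=42.115, impact vy=-14.552
  bounce: vy ← 0.78·14.552 = 11.350
Arc 3: start y=0.000, vy=11.350 → t=2.314, apex=6.566, x_land=57.434, impact vy=-11.350
  bounce: vy ← 0.78·11.350 = 8.853
Arc 4: start y=0.000, vy=8.853 → t=1.805, apex=3.995, x_land=69.382, impact vy=-8.853
  bounce: vy ← 0.78·8.853 = 6.905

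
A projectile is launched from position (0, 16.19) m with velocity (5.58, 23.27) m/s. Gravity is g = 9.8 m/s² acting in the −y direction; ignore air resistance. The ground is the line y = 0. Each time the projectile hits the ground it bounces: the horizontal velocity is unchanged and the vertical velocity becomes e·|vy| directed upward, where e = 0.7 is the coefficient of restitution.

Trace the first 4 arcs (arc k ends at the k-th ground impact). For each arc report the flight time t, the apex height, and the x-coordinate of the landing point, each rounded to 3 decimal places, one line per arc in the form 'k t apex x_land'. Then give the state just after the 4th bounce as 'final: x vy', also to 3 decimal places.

Arc 1: start y=16.190, vy=23.270 → t=5.365, apex=43.817, x_land=29.936, impact vy=-29.306
  bounce: vy ← 0.7·29.306 = 20.514
Arc 2: start y=0.000, vy=20.514 → t=4.187, apex=21.470, x_land=53.297, impact vy=-20.514
  bounce: vy ← 0.7·20.514 = 14.360
Arc 3: start y=0.000, vy=14.360 → t=2.931, apex=10.521, x_land=69.649, impact vy=-14.360
  bounce: vy ← 0.7·14.360 = 10.052
Arc 4: start y=0.000, vy=10.052 → t=2.051, apex=5.155, x_land=81.096, impact vy=-10.052
  bounce: vy ← 0.7·10.052 = 7.036

1 5.365 43.817 29.936
2 4.187 21.470 53.297
3 2.931 10.521 69.649
4 2.051 5.155 81.096
final: 81.096 7.036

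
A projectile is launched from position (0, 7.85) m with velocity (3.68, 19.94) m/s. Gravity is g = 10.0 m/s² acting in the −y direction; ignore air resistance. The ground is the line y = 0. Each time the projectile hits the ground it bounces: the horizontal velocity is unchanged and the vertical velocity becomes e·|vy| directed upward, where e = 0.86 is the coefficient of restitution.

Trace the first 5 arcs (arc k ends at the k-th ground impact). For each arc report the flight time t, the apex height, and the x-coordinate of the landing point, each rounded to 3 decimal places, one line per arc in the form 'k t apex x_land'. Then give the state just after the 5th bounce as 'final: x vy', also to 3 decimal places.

1 4.349 27.730 16.004
2 4.051 20.509 30.911
3 3.484 15.169 43.730
4 2.996 11.219 54.755
5 2.576 8.297 64.236
final: 64.236 11.079

Arc 1: start y=7.850, vy=19.940 → t=4.349, apex=27.730, x_land=16.004, impact vy=-23.550
  bounce: vy ← 0.86·23.550 = 20.253
Arc 2: start y=0.000, vy=20.253 → t=4.051, apex=20.509, x_land=30.911, impact vy=-20.253
  bounce: vy ← 0.86·20.253 = 17.418
Arc 3: start y=0.000, vy=17.418 → t=3.484, apex=15.169, x_land=43.730, impact vy=-17.418
  bounce: vy ← 0.86·17.418 = 14.979
Arc 4: start y=0.000, vy=14.979 → t=2.996, apex=11.219, x_land=54.755, impact vy=-14.979
  bounce: vy ← 0.86·14.979 = 12.882
Arc 5: start y=0.000, vy=12.882 → t=2.576, apex=8.297, x_land=64.236, impact vy=-12.882
  bounce: vy ← 0.86·12.882 = 11.079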